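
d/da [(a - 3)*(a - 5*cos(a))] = a + (a - 3)*(5*sin(a) + 1) - 5*cos(a)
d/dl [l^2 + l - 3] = 2*l + 1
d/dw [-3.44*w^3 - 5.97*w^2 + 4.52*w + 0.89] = -10.32*w^2 - 11.94*w + 4.52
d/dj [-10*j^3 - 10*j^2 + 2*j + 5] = -30*j^2 - 20*j + 2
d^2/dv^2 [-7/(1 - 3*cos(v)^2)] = 42*(-6*sin(v)^4 + 5*sin(v)^2 + 2)/(3*cos(v)^2 - 1)^3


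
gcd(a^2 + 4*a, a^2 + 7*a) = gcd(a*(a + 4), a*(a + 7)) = a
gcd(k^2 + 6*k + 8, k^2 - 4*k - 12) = k + 2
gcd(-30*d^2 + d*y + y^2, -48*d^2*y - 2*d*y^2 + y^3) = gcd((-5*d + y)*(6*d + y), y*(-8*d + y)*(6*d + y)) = 6*d + y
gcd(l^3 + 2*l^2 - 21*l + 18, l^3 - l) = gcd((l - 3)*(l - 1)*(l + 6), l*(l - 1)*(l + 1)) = l - 1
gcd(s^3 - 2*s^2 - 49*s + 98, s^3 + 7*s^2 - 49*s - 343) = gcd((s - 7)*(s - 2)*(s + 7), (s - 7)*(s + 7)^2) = s^2 - 49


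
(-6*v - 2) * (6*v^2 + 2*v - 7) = -36*v^3 - 24*v^2 + 38*v + 14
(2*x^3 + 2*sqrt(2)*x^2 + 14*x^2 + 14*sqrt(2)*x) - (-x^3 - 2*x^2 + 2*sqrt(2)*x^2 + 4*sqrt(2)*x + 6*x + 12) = 3*x^3 + 16*x^2 - 6*x + 10*sqrt(2)*x - 12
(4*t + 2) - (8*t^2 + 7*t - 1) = -8*t^2 - 3*t + 3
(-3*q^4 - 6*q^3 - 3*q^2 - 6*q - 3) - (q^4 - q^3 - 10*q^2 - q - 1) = -4*q^4 - 5*q^3 + 7*q^2 - 5*q - 2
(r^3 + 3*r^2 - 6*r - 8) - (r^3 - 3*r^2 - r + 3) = 6*r^2 - 5*r - 11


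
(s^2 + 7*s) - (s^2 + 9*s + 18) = -2*s - 18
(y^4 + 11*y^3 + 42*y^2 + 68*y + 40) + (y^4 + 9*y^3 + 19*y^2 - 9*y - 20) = 2*y^4 + 20*y^3 + 61*y^2 + 59*y + 20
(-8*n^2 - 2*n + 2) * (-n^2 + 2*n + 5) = 8*n^4 - 14*n^3 - 46*n^2 - 6*n + 10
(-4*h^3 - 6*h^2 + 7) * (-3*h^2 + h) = 12*h^5 + 14*h^4 - 6*h^3 - 21*h^2 + 7*h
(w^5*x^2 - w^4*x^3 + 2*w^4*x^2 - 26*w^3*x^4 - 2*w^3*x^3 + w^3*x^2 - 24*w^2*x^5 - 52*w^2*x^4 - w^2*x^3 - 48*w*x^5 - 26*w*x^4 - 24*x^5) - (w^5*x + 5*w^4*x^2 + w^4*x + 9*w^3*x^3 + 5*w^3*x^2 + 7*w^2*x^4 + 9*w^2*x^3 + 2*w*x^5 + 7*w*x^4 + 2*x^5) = w^5*x^2 - w^5*x - w^4*x^3 - 3*w^4*x^2 - w^4*x - 26*w^3*x^4 - 11*w^3*x^3 - 4*w^3*x^2 - 24*w^2*x^5 - 59*w^2*x^4 - 10*w^2*x^3 - 50*w*x^5 - 33*w*x^4 - 26*x^5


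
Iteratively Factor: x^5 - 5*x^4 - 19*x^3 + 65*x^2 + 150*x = (x - 5)*(x^4 - 19*x^2 - 30*x) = (x - 5)^2*(x^3 + 5*x^2 + 6*x) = x*(x - 5)^2*(x^2 + 5*x + 6) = x*(x - 5)^2*(x + 3)*(x + 2)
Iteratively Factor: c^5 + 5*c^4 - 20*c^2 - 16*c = (c + 4)*(c^4 + c^3 - 4*c^2 - 4*c) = c*(c + 4)*(c^3 + c^2 - 4*c - 4) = c*(c + 1)*(c + 4)*(c^2 - 4) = c*(c + 1)*(c + 2)*(c + 4)*(c - 2)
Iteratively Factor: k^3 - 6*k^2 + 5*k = (k)*(k^2 - 6*k + 5) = k*(k - 5)*(k - 1)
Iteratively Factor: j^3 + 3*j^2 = (j + 3)*(j^2) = j*(j + 3)*(j)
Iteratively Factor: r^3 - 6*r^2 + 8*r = (r)*(r^2 - 6*r + 8) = r*(r - 4)*(r - 2)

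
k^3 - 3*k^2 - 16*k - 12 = (k - 6)*(k + 1)*(k + 2)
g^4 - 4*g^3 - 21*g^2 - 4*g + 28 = (g - 7)*(g - 1)*(g + 2)^2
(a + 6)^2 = a^2 + 12*a + 36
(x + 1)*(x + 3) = x^2 + 4*x + 3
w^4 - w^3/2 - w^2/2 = w^2*(w - 1)*(w + 1/2)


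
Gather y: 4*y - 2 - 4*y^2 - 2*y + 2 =-4*y^2 + 2*y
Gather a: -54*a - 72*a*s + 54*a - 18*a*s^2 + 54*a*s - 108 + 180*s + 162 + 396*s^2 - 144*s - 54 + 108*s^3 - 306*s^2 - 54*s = a*(-18*s^2 - 18*s) + 108*s^3 + 90*s^2 - 18*s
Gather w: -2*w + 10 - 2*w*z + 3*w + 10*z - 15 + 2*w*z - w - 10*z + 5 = 0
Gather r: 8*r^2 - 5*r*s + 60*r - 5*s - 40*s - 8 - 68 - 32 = 8*r^2 + r*(60 - 5*s) - 45*s - 108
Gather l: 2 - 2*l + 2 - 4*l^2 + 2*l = 4 - 4*l^2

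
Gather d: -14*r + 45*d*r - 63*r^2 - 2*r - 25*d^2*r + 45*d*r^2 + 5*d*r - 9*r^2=-25*d^2*r + d*(45*r^2 + 50*r) - 72*r^2 - 16*r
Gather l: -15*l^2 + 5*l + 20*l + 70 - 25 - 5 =-15*l^2 + 25*l + 40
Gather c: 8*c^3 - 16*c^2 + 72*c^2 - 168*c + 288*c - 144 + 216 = 8*c^3 + 56*c^2 + 120*c + 72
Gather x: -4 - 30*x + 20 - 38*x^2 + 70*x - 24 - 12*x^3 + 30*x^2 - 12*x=-12*x^3 - 8*x^2 + 28*x - 8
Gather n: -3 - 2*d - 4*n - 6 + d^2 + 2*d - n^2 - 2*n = d^2 - n^2 - 6*n - 9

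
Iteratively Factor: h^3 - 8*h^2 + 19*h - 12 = (h - 4)*(h^2 - 4*h + 3) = (h - 4)*(h - 1)*(h - 3)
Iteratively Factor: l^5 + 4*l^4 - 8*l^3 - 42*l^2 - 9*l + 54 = (l + 2)*(l^4 + 2*l^3 - 12*l^2 - 18*l + 27) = (l + 2)*(l + 3)*(l^3 - l^2 - 9*l + 9) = (l + 2)*(l + 3)^2*(l^2 - 4*l + 3) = (l - 3)*(l + 2)*(l + 3)^2*(l - 1)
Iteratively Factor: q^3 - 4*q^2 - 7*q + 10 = (q + 2)*(q^2 - 6*q + 5) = (q - 5)*(q + 2)*(q - 1)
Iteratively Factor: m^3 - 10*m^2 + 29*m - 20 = (m - 5)*(m^2 - 5*m + 4) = (m - 5)*(m - 1)*(m - 4)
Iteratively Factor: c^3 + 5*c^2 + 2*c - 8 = (c + 2)*(c^2 + 3*c - 4) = (c + 2)*(c + 4)*(c - 1)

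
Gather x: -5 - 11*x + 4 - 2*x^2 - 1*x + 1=-2*x^2 - 12*x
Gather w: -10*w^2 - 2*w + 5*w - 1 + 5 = -10*w^2 + 3*w + 4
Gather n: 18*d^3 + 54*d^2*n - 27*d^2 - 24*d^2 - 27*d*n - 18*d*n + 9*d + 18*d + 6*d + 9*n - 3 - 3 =18*d^3 - 51*d^2 + 33*d + n*(54*d^2 - 45*d + 9) - 6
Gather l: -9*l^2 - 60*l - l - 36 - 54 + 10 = -9*l^2 - 61*l - 80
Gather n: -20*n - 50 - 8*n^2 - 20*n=-8*n^2 - 40*n - 50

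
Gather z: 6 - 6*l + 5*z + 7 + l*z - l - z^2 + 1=-7*l - z^2 + z*(l + 5) + 14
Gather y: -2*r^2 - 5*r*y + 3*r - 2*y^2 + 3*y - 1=-2*r^2 + 3*r - 2*y^2 + y*(3 - 5*r) - 1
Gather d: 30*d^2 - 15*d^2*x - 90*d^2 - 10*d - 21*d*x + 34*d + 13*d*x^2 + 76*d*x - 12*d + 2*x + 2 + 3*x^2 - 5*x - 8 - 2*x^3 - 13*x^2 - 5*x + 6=d^2*(-15*x - 60) + d*(13*x^2 + 55*x + 12) - 2*x^3 - 10*x^2 - 8*x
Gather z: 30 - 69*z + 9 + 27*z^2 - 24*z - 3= 27*z^2 - 93*z + 36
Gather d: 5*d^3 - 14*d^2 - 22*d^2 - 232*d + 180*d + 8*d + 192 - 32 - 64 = 5*d^3 - 36*d^2 - 44*d + 96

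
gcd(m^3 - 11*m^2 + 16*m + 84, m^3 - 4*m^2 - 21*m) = m - 7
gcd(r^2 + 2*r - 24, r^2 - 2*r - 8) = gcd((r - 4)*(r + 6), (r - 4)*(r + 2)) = r - 4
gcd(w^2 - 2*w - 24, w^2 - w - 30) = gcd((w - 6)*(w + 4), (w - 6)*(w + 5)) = w - 6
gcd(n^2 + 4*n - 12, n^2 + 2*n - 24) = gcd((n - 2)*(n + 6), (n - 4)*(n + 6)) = n + 6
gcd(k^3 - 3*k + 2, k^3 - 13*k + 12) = k - 1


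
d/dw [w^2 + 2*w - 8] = 2*w + 2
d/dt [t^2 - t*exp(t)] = -t*exp(t) + 2*t - exp(t)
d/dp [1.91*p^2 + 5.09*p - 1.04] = 3.82*p + 5.09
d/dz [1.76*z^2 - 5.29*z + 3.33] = 3.52*z - 5.29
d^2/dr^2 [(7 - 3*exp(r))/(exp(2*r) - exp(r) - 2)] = (-3*exp(4*r) + 25*exp(3*r) - 57*exp(2*r) + 69*exp(r) - 26)*exp(r)/(exp(6*r) - 3*exp(5*r) - 3*exp(4*r) + 11*exp(3*r) + 6*exp(2*r) - 12*exp(r) - 8)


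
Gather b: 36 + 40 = 76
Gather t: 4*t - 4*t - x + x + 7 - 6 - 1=0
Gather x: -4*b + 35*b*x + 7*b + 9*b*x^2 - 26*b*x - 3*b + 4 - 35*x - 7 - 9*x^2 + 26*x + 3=x^2*(9*b - 9) + x*(9*b - 9)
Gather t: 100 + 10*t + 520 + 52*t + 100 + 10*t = 72*t + 720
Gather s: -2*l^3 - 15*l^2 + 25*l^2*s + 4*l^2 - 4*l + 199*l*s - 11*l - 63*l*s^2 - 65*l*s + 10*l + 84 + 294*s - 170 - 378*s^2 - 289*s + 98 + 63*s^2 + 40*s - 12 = -2*l^3 - 11*l^2 - 5*l + s^2*(-63*l - 315) + s*(25*l^2 + 134*l + 45)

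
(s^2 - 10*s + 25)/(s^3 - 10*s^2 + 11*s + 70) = (s - 5)/(s^2 - 5*s - 14)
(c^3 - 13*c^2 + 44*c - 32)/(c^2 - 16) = (c^2 - 9*c + 8)/(c + 4)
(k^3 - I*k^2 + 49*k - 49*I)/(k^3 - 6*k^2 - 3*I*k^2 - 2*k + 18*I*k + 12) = (k^2 + 49)/(k^2 - 2*k*(3 + I) + 12*I)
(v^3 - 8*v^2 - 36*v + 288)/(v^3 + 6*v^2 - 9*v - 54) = (v^2 - 14*v + 48)/(v^2 - 9)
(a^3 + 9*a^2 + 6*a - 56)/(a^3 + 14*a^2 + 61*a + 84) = (a - 2)/(a + 3)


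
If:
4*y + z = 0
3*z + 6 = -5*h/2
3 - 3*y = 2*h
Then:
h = 4/7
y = 13/21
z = -52/21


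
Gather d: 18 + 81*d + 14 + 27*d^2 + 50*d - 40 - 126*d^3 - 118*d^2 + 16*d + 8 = -126*d^3 - 91*d^2 + 147*d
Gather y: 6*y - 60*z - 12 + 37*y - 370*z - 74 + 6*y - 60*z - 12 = 49*y - 490*z - 98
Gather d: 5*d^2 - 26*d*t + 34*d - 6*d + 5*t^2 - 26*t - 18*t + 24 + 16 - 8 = 5*d^2 + d*(28 - 26*t) + 5*t^2 - 44*t + 32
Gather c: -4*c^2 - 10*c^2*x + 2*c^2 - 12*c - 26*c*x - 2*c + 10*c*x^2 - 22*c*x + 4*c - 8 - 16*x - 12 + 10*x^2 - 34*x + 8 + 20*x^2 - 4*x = c^2*(-10*x - 2) + c*(10*x^2 - 48*x - 10) + 30*x^2 - 54*x - 12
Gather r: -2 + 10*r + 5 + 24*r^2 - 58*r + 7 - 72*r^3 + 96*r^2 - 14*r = -72*r^3 + 120*r^2 - 62*r + 10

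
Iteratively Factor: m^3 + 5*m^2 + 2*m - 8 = (m + 2)*(m^2 + 3*m - 4) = (m - 1)*(m + 2)*(m + 4)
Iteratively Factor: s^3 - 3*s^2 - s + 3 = (s - 1)*(s^2 - 2*s - 3) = (s - 3)*(s - 1)*(s + 1)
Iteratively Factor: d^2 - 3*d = (d)*(d - 3)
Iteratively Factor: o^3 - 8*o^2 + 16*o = (o - 4)*(o^2 - 4*o) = o*(o - 4)*(o - 4)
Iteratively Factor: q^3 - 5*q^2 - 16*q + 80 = (q - 4)*(q^2 - q - 20) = (q - 5)*(q - 4)*(q + 4)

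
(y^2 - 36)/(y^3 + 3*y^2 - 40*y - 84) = (y + 6)/(y^2 + 9*y + 14)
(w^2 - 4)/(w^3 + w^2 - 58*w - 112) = (w - 2)/(w^2 - w - 56)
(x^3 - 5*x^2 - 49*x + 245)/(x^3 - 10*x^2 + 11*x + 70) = (x + 7)/(x + 2)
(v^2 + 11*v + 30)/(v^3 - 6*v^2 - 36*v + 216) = (v + 5)/(v^2 - 12*v + 36)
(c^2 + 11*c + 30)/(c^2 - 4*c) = (c^2 + 11*c + 30)/(c*(c - 4))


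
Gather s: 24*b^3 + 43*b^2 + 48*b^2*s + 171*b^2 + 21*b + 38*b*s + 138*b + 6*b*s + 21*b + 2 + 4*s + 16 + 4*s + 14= 24*b^3 + 214*b^2 + 180*b + s*(48*b^2 + 44*b + 8) + 32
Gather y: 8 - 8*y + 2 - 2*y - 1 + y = 9 - 9*y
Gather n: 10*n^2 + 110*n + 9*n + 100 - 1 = 10*n^2 + 119*n + 99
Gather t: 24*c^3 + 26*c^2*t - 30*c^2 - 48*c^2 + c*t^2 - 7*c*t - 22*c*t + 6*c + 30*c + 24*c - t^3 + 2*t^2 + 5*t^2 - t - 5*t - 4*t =24*c^3 - 78*c^2 + 60*c - t^3 + t^2*(c + 7) + t*(26*c^2 - 29*c - 10)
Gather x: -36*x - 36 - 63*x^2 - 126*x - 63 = -63*x^2 - 162*x - 99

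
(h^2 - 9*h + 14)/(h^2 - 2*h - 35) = (h - 2)/(h + 5)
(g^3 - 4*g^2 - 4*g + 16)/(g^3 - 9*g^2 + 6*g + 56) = (g - 2)/(g - 7)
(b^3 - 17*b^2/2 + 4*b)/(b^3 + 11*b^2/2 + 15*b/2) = (2*b^2 - 17*b + 8)/(2*b^2 + 11*b + 15)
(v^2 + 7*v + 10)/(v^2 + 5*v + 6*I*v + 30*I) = (v + 2)/(v + 6*I)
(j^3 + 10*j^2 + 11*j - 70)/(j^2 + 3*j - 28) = (j^2 + 3*j - 10)/(j - 4)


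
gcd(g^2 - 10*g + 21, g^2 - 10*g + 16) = 1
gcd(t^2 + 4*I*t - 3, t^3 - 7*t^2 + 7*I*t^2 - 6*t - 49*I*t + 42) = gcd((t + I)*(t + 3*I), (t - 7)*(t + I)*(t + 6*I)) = t + I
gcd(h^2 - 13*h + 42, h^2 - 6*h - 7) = h - 7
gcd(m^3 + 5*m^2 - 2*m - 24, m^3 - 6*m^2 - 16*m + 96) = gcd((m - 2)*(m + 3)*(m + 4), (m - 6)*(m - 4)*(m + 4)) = m + 4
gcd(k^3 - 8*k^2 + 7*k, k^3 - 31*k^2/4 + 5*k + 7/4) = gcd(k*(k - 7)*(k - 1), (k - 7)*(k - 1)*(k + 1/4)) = k^2 - 8*k + 7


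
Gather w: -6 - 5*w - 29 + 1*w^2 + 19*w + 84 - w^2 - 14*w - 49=0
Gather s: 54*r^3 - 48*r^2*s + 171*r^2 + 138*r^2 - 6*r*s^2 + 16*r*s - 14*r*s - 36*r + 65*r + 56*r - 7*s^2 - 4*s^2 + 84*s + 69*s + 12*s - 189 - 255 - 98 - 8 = 54*r^3 + 309*r^2 + 85*r + s^2*(-6*r - 11) + s*(-48*r^2 + 2*r + 165) - 550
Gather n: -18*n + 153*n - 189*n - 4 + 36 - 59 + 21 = -54*n - 6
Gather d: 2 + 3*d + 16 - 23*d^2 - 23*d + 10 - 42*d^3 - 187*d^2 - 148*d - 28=-42*d^3 - 210*d^2 - 168*d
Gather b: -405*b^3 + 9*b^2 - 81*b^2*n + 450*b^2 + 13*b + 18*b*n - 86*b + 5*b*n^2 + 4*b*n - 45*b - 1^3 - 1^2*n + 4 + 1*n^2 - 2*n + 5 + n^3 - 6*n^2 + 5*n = -405*b^3 + b^2*(459 - 81*n) + b*(5*n^2 + 22*n - 118) + n^3 - 5*n^2 + 2*n + 8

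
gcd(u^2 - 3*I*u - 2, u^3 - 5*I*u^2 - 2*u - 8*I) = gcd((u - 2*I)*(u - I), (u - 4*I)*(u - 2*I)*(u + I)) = u - 2*I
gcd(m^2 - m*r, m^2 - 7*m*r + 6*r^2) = -m + r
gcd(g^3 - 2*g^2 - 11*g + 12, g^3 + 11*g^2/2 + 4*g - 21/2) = g^2 + 2*g - 3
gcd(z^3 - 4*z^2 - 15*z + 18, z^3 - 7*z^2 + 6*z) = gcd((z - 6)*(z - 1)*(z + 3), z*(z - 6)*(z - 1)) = z^2 - 7*z + 6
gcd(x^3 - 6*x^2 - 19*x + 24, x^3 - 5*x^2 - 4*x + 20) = 1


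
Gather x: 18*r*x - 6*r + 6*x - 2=-6*r + x*(18*r + 6) - 2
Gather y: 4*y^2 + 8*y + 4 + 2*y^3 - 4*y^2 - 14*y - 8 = 2*y^3 - 6*y - 4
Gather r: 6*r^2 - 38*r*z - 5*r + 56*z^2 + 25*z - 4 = 6*r^2 + r*(-38*z - 5) + 56*z^2 + 25*z - 4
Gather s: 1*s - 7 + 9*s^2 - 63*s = 9*s^2 - 62*s - 7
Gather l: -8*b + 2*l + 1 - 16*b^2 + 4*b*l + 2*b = -16*b^2 - 6*b + l*(4*b + 2) + 1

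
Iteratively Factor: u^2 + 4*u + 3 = (u + 3)*(u + 1)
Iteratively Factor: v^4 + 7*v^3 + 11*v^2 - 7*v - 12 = (v + 1)*(v^3 + 6*v^2 + 5*v - 12) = (v + 1)*(v + 3)*(v^2 + 3*v - 4) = (v - 1)*(v + 1)*(v + 3)*(v + 4)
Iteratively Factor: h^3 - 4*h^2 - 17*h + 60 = (h + 4)*(h^2 - 8*h + 15) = (h - 5)*(h + 4)*(h - 3)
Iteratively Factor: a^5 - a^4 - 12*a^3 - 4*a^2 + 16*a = (a)*(a^4 - a^3 - 12*a^2 - 4*a + 16) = a*(a + 2)*(a^3 - 3*a^2 - 6*a + 8) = a*(a - 1)*(a + 2)*(a^2 - 2*a - 8) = a*(a - 4)*(a - 1)*(a + 2)*(a + 2)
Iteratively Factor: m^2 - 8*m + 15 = (m - 5)*(m - 3)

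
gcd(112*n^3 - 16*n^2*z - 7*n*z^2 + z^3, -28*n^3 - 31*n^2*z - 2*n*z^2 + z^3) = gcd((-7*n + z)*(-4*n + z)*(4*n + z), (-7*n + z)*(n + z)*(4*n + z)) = -28*n^2 - 3*n*z + z^2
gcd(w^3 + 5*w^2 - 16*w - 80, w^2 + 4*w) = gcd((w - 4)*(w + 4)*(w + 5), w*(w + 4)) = w + 4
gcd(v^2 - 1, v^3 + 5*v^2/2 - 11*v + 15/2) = v - 1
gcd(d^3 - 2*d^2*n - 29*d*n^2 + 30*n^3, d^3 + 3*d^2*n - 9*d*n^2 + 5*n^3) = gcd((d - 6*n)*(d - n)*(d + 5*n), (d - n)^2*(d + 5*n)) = d^2 + 4*d*n - 5*n^2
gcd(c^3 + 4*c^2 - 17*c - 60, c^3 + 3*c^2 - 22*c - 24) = c - 4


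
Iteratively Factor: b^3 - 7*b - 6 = (b + 2)*(b^2 - 2*b - 3) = (b - 3)*(b + 2)*(b + 1)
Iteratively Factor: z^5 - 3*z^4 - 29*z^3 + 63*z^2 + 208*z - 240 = (z - 5)*(z^4 + 2*z^3 - 19*z^2 - 32*z + 48) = (z - 5)*(z + 3)*(z^3 - z^2 - 16*z + 16) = (z - 5)*(z - 4)*(z + 3)*(z^2 + 3*z - 4) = (z - 5)*(z - 4)*(z - 1)*(z + 3)*(z + 4)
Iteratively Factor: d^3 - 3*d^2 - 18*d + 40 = (d + 4)*(d^2 - 7*d + 10) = (d - 5)*(d + 4)*(d - 2)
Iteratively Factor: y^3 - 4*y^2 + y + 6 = (y - 3)*(y^2 - y - 2) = (y - 3)*(y + 1)*(y - 2)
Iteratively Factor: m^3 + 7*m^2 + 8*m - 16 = (m + 4)*(m^2 + 3*m - 4) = (m + 4)^2*(m - 1)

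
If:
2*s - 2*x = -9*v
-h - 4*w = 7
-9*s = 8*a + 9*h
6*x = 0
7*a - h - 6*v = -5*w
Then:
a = -387*w/157 - 441/157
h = -4*w - 7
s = 972*w/157 + 1491/157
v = -216*w/157 - 994/471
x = 0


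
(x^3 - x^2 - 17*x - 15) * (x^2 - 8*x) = x^5 - 9*x^4 - 9*x^3 + 121*x^2 + 120*x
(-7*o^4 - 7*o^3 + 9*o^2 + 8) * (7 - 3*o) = 21*o^5 - 28*o^4 - 76*o^3 + 63*o^2 - 24*o + 56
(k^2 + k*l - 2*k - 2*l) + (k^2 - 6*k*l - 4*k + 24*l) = 2*k^2 - 5*k*l - 6*k + 22*l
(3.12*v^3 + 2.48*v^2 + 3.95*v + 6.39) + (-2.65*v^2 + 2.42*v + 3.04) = 3.12*v^3 - 0.17*v^2 + 6.37*v + 9.43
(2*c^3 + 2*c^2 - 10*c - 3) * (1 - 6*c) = -12*c^4 - 10*c^3 + 62*c^2 + 8*c - 3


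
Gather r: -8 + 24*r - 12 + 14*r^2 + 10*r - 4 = 14*r^2 + 34*r - 24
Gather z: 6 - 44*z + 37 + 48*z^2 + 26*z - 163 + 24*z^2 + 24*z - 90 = 72*z^2 + 6*z - 210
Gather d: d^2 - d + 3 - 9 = d^2 - d - 6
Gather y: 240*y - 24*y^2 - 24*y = -24*y^2 + 216*y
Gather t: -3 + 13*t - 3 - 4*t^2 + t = -4*t^2 + 14*t - 6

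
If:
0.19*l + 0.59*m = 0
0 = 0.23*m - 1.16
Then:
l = -15.66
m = 5.04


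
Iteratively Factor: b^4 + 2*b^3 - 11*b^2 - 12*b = (b - 3)*(b^3 + 5*b^2 + 4*b) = (b - 3)*(b + 4)*(b^2 + b) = (b - 3)*(b + 1)*(b + 4)*(b)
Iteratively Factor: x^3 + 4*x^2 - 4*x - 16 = (x + 2)*(x^2 + 2*x - 8) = (x - 2)*(x + 2)*(x + 4)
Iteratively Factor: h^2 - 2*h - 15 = (h - 5)*(h + 3)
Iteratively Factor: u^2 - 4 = (u + 2)*(u - 2)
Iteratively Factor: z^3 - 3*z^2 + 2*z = (z)*(z^2 - 3*z + 2) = z*(z - 1)*(z - 2)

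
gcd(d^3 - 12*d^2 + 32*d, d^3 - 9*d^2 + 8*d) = d^2 - 8*d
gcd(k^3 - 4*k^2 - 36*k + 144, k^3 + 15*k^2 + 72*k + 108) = k + 6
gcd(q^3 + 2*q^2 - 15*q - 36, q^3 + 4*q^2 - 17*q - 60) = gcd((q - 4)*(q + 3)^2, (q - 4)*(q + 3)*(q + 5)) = q^2 - q - 12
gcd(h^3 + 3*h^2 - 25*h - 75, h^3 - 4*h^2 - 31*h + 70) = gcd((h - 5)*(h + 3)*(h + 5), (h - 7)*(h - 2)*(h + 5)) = h + 5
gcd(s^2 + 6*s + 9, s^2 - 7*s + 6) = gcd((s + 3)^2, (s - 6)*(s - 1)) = 1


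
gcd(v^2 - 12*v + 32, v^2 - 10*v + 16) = v - 8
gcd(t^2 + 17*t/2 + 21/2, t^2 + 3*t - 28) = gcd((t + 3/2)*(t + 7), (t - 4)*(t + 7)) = t + 7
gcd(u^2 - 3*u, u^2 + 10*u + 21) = 1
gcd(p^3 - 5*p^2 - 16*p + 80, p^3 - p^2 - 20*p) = p^2 - p - 20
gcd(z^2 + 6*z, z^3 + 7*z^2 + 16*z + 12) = 1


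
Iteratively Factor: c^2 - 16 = (c + 4)*(c - 4)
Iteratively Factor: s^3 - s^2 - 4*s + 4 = (s - 2)*(s^2 + s - 2) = (s - 2)*(s + 2)*(s - 1)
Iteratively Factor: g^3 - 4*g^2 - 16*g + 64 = (g - 4)*(g^2 - 16) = (g - 4)*(g + 4)*(g - 4)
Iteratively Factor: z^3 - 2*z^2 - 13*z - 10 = (z - 5)*(z^2 + 3*z + 2) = (z - 5)*(z + 1)*(z + 2)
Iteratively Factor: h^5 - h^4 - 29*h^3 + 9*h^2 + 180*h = (h - 5)*(h^4 + 4*h^3 - 9*h^2 - 36*h) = (h - 5)*(h + 3)*(h^3 + h^2 - 12*h) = (h - 5)*(h + 3)*(h + 4)*(h^2 - 3*h) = (h - 5)*(h - 3)*(h + 3)*(h + 4)*(h)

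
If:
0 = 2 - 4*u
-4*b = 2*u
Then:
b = -1/4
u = 1/2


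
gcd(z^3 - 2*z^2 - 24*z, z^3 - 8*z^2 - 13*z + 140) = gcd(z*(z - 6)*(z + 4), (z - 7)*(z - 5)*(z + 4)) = z + 4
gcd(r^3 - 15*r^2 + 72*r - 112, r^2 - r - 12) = r - 4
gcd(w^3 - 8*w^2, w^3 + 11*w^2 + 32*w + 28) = 1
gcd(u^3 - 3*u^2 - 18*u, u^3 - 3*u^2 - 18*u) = u^3 - 3*u^2 - 18*u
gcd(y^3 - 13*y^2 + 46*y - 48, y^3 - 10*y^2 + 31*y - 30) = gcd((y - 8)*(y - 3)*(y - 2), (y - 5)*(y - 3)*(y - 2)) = y^2 - 5*y + 6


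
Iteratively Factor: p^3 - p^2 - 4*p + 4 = (p - 1)*(p^2 - 4) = (p - 2)*(p - 1)*(p + 2)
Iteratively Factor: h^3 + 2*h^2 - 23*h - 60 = (h + 3)*(h^2 - h - 20) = (h + 3)*(h + 4)*(h - 5)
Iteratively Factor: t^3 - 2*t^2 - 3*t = (t + 1)*(t^2 - 3*t) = t*(t + 1)*(t - 3)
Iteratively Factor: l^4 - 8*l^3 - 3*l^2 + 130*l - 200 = (l - 5)*(l^3 - 3*l^2 - 18*l + 40) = (l - 5)*(l - 2)*(l^2 - l - 20) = (l - 5)*(l - 2)*(l + 4)*(l - 5)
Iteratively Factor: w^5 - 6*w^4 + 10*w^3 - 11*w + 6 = (w + 1)*(w^4 - 7*w^3 + 17*w^2 - 17*w + 6) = (w - 1)*(w + 1)*(w^3 - 6*w^2 + 11*w - 6) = (w - 1)^2*(w + 1)*(w^2 - 5*w + 6) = (w - 2)*(w - 1)^2*(w + 1)*(w - 3)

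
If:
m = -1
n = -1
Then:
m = -1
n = -1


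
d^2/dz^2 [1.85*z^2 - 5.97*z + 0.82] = 3.70000000000000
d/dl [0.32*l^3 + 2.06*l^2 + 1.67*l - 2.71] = 0.96*l^2 + 4.12*l + 1.67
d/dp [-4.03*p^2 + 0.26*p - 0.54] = 0.26 - 8.06*p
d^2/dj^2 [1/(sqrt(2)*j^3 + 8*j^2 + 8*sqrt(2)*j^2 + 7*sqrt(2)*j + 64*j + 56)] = 2*(-(3*sqrt(2)*j + 8 + 8*sqrt(2))*(sqrt(2)*j^3 + 8*j^2 + 8*sqrt(2)*j^2 + 7*sqrt(2)*j + 64*j + 56) + (3*sqrt(2)*j^2 + 16*j + 16*sqrt(2)*j + 7*sqrt(2) + 64)^2)/(sqrt(2)*j^3 + 8*j^2 + 8*sqrt(2)*j^2 + 7*sqrt(2)*j + 64*j + 56)^3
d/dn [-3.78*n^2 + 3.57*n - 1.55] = 3.57 - 7.56*n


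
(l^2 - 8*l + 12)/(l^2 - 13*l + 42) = (l - 2)/(l - 7)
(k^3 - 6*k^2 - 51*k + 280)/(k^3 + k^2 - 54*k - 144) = (k^2 + 2*k - 35)/(k^2 + 9*k + 18)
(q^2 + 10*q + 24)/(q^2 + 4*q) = (q + 6)/q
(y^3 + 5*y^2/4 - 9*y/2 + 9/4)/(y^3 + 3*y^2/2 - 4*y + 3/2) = (4*y - 3)/(2*(2*y - 1))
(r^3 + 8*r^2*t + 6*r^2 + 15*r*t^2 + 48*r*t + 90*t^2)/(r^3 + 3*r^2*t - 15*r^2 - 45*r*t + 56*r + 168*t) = (r^2 + 5*r*t + 6*r + 30*t)/(r^2 - 15*r + 56)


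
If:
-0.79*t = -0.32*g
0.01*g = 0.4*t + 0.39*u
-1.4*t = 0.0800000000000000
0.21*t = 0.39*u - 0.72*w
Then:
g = -0.14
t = -0.06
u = 0.05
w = 0.05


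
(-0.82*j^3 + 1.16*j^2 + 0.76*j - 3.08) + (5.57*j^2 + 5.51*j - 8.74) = -0.82*j^3 + 6.73*j^2 + 6.27*j - 11.82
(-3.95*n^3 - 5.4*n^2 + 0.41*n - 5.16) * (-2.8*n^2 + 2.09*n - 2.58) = 11.06*n^5 + 6.8645*n^4 - 2.243*n^3 + 29.2369*n^2 - 11.8422*n + 13.3128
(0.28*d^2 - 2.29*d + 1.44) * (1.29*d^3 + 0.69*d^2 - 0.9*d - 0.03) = 0.3612*d^5 - 2.7609*d^4 + 0.0255000000000001*d^3 + 3.0462*d^2 - 1.2273*d - 0.0432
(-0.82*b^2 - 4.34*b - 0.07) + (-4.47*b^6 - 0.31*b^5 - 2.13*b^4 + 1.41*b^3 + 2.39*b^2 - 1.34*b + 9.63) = -4.47*b^6 - 0.31*b^5 - 2.13*b^4 + 1.41*b^3 + 1.57*b^2 - 5.68*b + 9.56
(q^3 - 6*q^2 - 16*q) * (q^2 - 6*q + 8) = q^5 - 12*q^4 + 28*q^3 + 48*q^2 - 128*q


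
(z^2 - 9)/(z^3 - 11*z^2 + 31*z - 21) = (z + 3)/(z^2 - 8*z + 7)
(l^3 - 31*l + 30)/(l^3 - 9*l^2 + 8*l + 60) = (l^2 + 5*l - 6)/(l^2 - 4*l - 12)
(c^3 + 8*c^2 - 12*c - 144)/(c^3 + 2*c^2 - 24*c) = (c + 6)/c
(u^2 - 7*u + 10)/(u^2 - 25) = (u - 2)/(u + 5)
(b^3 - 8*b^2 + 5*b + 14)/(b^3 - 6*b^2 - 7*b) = (b - 2)/b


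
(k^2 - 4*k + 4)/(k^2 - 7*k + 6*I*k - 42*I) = (k^2 - 4*k + 4)/(k^2 + k*(-7 + 6*I) - 42*I)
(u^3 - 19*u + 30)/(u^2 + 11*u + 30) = (u^2 - 5*u + 6)/(u + 6)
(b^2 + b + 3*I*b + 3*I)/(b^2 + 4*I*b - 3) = (b + 1)/(b + I)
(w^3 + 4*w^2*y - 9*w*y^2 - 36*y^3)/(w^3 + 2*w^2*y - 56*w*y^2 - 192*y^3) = (-w^2 + 9*y^2)/(-w^2 + 2*w*y + 48*y^2)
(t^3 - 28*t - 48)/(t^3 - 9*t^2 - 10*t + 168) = (t + 2)/(t - 7)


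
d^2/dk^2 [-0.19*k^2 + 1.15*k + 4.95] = -0.380000000000000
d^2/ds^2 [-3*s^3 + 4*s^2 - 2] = 8 - 18*s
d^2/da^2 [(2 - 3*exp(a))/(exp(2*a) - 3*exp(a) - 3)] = (-3*exp(4*a) - exp(3*a) - 72*exp(2*a) + 69*exp(a) - 45)*exp(a)/(exp(6*a) - 9*exp(5*a) + 18*exp(4*a) + 27*exp(3*a) - 54*exp(2*a) - 81*exp(a) - 27)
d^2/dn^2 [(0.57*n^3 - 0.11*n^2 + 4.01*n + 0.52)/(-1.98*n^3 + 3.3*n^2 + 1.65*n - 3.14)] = (1.4210854715202e-14*n^7 - 6.58627200000001*n^6 - 105.497964*n^5 + 177.426612*n^4 - 84.8649780000001*n^3 + 299.945844*n^2 - 280.620288*n - 52.990388)/(7.762392*n^9 - 38.81196*n^8 + 45.28062*n^7 + 65.679768*n^6 - 160.83441*n^5 + 14.08077*n^4 + 156.657699*n^3 - 71.96409*n^2 - 48.80502*n + 30.959144)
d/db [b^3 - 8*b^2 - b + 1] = 3*b^2 - 16*b - 1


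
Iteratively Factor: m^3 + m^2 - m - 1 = (m + 1)*(m^2 - 1) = (m - 1)*(m + 1)*(m + 1)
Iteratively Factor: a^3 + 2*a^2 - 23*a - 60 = (a + 4)*(a^2 - 2*a - 15) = (a - 5)*(a + 4)*(a + 3)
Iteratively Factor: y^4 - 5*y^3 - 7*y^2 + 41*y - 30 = (y - 5)*(y^3 - 7*y + 6) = (y - 5)*(y - 2)*(y^2 + 2*y - 3) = (y - 5)*(y - 2)*(y - 1)*(y + 3)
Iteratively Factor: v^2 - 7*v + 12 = (v - 4)*(v - 3)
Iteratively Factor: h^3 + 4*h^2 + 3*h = (h + 3)*(h^2 + h) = (h + 1)*(h + 3)*(h)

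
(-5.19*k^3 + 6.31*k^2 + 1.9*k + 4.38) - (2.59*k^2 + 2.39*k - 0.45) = -5.19*k^3 + 3.72*k^2 - 0.49*k + 4.83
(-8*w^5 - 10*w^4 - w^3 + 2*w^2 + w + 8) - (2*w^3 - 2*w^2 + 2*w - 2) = -8*w^5 - 10*w^4 - 3*w^3 + 4*w^2 - w + 10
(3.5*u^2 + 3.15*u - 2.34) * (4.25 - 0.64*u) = -2.24*u^3 + 12.859*u^2 + 14.8851*u - 9.945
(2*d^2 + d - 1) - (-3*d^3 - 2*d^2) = 3*d^3 + 4*d^2 + d - 1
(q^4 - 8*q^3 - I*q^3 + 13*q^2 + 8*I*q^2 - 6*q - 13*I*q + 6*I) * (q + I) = q^5 - 8*q^4 + 14*q^3 - 14*q^2 + 13*q - 6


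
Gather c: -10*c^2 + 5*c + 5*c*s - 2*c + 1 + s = -10*c^2 + c*(5*s + 3) + s + 1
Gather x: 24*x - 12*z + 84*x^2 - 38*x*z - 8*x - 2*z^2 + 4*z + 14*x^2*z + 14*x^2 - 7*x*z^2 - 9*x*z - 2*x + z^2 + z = x^2*(14*z + 98) + x*(-7*z^2 - 47*z + 14) - z^2 - 7*z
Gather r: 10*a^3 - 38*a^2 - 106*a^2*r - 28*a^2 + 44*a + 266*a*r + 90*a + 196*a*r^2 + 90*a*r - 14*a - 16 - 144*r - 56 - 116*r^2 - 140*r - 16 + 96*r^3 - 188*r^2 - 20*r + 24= 10*a^3 - 66*a^2 + 120*a + 96*r^3 + r^2*(196*a - 304) + r*(-106*a^2 + 356*a - 304) - 64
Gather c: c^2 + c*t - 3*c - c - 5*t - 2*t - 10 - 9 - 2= c^2 + c*(t - 4) - 7*t - 21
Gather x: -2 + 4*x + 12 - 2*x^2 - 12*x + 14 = -2*x^2 - 8*x + 24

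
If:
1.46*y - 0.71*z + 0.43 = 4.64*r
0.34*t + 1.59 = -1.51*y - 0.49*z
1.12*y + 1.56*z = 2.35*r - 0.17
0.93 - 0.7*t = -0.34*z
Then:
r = -0.43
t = 1.48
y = -1.49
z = 0.32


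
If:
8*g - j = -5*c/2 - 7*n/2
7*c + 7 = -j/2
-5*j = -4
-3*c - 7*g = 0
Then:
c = -37/35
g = 111/245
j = 4/5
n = -89/1715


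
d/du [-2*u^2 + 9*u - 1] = 9 - 4*u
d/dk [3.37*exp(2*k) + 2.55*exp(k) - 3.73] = (6.74*exp(k) + 2.55)*exp(k)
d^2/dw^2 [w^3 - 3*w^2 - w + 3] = 6*w - 6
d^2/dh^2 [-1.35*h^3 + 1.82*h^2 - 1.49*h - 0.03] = 3.64 - 8.1*h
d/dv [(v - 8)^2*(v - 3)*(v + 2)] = 4*v^3 - 51*v^2 + 148*v + 32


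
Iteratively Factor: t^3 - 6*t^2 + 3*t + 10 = (t - 2)*(t^2 - 4*t - 5) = (t - 2)*(t + 1)*(t - 5)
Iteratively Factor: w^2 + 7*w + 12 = (w + 3)*(w + 4)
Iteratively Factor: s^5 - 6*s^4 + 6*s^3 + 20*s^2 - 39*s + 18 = (s - 1)*(s^4 - 5*s^3 + s^2 + 21*s - 18) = (s - 3)*(s - 1)*(s^3 - 2*s^2 - 5*s + 6) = (s - 3)*(s - 1)^2*(s^2 - s - 6) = (s - 3)*(s - 1)^2*(s + 2)*(s - 3)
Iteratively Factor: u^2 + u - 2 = (u + 2)*(u - 1)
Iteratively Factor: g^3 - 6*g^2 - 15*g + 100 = (g - 5)*(g^2 - g - 20) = (g - 5)*(g + 4)*(g - 5)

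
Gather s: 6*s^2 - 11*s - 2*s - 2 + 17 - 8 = 6*s^2 - 13*s + 7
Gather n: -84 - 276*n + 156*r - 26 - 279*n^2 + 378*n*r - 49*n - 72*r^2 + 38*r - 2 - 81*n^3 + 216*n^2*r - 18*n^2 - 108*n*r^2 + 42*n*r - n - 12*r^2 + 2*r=-81*n^3 + n^2*(216*r - 297) + n*(-108*r^2 + 420*r - 326) - 84*r^2 + 196*r - 112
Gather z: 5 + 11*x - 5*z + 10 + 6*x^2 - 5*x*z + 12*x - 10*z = 6*x^2 + 23*x + z*(-5*x - 15) + 15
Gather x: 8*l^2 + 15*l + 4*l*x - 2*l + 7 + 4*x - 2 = 8*l^2 + 13*l + x*(4*l + 4) + 5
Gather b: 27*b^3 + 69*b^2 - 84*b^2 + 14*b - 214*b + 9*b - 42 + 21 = 27*b^3 - 15*b^2 - 191*b - 21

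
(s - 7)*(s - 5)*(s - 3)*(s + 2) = s^4 - 13*s^3 + 41*s^2 + 37*s - 210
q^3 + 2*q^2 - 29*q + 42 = (q - 3)*(q - 2)*(q + 7)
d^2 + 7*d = d*(d + 7)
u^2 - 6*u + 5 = (u - 5)*(u - 1)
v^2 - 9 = (v - 3)*(v + 3)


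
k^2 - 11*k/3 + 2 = (k - 3)*(k - 2/3)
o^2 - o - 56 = (o - 8)*(o + 7)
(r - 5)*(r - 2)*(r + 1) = r^3 - 6*r^2 + 3*r + 10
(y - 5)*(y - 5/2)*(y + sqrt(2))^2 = y^4 - 15*y^3/2 + 2*sqrt(2)*y^3 - 15*sqrt(2)*y^2 + 29*y^2/2 - 15*y + 25*sqrt(2)*y + 25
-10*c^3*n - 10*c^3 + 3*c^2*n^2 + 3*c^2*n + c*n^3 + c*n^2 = (-2*c + n)*(5*c + n)*(c*n + c)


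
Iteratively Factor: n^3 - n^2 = (n)*(n^2 - n) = n*(n - 1)*(n)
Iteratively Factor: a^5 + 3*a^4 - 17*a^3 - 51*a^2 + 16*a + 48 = (a + 3)*(a^4 - 17*a^2 + 16) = (a + 3)*(a + 4)*(a^3 - 4*a^2 - a + 4) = (a + 1)*(a + 3)*(a + 4)*(a^2 - 5*a + 4) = (a - 4)*(a + 1)*(a + 3)*(a + 4)*(a - 1)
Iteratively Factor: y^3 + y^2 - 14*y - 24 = (y + 2)*(y^2 - y - 12) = (y - 4)*(y + 2)*(y + 3)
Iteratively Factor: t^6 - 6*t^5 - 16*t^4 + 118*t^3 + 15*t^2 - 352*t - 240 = (t - 3)*(t^5 - 3*t^4 - 25*t^3 + 43*t^2 + 144*t + 80) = (t - 3)*(t + 4)*(t^4 - 7*t^3 + 3*t^2 + 31*t + 20) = (t - 3)*(t + 1)*(t + 4)*(t^3 - 8*t^2 + 11*t + 20) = (t - 3)*(t + 1)^2*(t + 4)*(t^2 - 9*t + 20) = (t - 5)*(t - 3)*(t + 1)^2*(t + 4)*(t - 4)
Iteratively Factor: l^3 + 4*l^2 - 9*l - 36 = (l + 4)*(l^2 - 9) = (l - 3)*(l + 4)*(l + 3)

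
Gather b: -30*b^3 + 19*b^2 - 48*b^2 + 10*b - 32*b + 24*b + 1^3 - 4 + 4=-30*b^3 - 29*b^2 + 2*b + 1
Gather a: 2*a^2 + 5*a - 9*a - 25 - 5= 2*a^2 - 4*a - 30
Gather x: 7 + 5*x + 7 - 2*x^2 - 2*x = -2*x^2 + 3*x + 14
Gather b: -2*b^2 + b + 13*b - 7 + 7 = -2*b^2 + 14*b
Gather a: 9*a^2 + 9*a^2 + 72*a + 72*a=18*a^2 + 144*a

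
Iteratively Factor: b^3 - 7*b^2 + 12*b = (b)*(b^2 - 7*b + 12) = b*(b - 4)*(b - 3)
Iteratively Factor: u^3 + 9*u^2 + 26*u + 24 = (u + 3)*(u^2 + 6*u + 8) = (u + 2)*(u + 3)*(u + 4)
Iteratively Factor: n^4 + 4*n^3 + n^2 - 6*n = (n + 2)*(n^3 + 2*n^2 - 3*n) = (n - 1)*(n + 2)*(n^2 + 3*n) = (n - 1)*(n + 2)*(n + 3)*(n)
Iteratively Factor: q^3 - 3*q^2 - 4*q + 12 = (q - 3)*(q^2 - 4) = (q - 3)*(q - 2)*(q + 2)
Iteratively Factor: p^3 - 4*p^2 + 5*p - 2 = (p - 1)*(p^2 - 3*p + 2) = (p - 2)*(p - 1)*(p - 1)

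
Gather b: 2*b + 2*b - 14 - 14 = 4*b - 28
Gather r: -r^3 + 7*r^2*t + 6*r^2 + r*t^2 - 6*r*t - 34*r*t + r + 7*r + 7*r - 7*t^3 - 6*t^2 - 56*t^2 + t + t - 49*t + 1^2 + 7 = -r^3 + r^2*(7*t + 6) + r*(t^2 - 40*t + 15) - 7*t^3 - 62*t^2 - 47*t + 8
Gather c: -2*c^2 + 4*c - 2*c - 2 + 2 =-2*c^2 + 2*c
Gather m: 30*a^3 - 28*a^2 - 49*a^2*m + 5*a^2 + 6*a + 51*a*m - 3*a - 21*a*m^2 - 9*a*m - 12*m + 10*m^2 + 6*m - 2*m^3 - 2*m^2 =30*a^3 - 23*a^2 + 3*a - 2*m^3 + m^2*(8 - 21*a) + m*(-49*a^2 + 42*a - 6)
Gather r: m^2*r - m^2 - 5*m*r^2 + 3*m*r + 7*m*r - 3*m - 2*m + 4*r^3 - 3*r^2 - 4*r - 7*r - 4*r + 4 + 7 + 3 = -m^2 - 5*m + 4*r^3 + r^2*(-5*m - 3) + r*(m^2 + 10*m - 15) + 14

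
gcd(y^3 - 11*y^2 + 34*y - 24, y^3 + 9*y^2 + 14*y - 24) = y - 1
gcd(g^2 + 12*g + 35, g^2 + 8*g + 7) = g + 7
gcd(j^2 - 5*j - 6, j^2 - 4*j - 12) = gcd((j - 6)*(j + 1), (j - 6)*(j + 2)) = j - 6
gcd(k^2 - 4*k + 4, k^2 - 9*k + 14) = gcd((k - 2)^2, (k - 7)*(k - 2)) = k - 2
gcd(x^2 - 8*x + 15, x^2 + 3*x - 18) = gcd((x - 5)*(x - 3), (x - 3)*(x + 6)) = x - 3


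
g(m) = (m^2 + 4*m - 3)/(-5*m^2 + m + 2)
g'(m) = (2*m + 4)/(-5*m^2 + m + 2) + (10*m - 1)*(m^2 + 4*m - 3)/(-5*m^2 + m + 2)^2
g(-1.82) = 0.43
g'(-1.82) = 0.48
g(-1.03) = 1.40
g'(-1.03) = 3.20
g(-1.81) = 0.43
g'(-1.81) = 0.48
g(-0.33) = -3.74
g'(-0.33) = 17.26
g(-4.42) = 0.01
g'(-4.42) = 0.05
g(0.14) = -1.19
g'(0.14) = 1.86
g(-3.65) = 0.06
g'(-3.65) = 0.08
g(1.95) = -0.57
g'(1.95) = 0.18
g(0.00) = -1.50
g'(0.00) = 2.75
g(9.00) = -0.29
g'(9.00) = 0.01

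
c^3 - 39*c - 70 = (c - 7)*(c + 2)*(c + 5)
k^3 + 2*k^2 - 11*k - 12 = (k - 3)*(k + 1)*(k + 4)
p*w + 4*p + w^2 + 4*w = (p + w)*(w + 4)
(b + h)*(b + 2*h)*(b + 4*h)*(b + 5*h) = b^4 + 12*b^3*h + 49*b^2*h^2 + 78*b*h^3 + 40*h^4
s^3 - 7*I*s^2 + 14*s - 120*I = (s - 6*I)*(s - 5*I)*(s + 4*I)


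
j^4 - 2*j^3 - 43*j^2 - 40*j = j*(j - 8)*(j + 1)*(j + 5)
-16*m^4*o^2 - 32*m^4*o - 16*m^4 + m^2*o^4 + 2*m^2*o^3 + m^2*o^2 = (-4*m + o)*(4*m + o)*(m*o + m)^2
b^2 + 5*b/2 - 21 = (b - 7/2)*(b + 6)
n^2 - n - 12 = (n - 4)*(n + 3)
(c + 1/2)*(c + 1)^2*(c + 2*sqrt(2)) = c^4 + 5*c^3/2 + 2*sqrt(2)*c^3 + 2*c^2 + 5*sqrt(2)*c^2 + c/2 + 4*sqrt(2)*c + sqrt(2)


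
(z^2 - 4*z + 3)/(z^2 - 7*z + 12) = (z - 1)/(z - 4)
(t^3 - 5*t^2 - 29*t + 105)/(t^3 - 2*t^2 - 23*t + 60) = (t - 7)/(t - 4)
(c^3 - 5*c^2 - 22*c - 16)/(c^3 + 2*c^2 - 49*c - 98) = (c^2 - 7*c - 8)/(c^2 - 49)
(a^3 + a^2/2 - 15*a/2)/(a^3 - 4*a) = (2*a^2 + a - 15)/(2*(a^2 - 4))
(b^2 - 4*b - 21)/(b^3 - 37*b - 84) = 1/(b + 4)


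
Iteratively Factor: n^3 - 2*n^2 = (n)*(n^2 - 2*n) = n^2*(n - 2)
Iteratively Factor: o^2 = (o)*(o)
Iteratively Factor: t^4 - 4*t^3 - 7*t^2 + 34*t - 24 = (t - 4)*(t^3 - 7*t + 6) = (t - 4)*(t - 2)*(t^2 + 2*t - 3) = (t - 4)*(t - 2)*(t - 1)*(t + 3)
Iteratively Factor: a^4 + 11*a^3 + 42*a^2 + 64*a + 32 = (a + 4)*(a^3 + 7*a^2 + 14*a + 8) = (a + 2)*(a + 4)*(a^2 + 5*a + 4) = (a + 1)*(a + 2)*(a + 4)*(a + 4)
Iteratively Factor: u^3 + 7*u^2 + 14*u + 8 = (u + 1)*(u^2 + 6*u + 8) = (u + 1)*(u + 4)*(u + 2)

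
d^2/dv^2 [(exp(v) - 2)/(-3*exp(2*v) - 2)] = (-9*exp(4*v) + 72*exp(3*v) + 36*exp(2*v) - 48*exp(v) - 4)*exp(v)/(27*exp(6*v) + 54*exp(4*v) + 36*exp(2*v) + 8)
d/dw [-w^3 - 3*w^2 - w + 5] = -3*w^2 - 6*w - 1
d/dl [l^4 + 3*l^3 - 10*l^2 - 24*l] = 4*l^3 + 9*l^2 - 20*l - 24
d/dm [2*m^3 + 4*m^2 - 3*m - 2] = 6*m^2 + 8*m - 3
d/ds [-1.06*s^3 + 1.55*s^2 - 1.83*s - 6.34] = -3.18*s^2 + 3.1*s - 1.83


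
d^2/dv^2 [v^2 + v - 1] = 2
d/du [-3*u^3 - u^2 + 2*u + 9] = -9*u^2 - 2*u + 2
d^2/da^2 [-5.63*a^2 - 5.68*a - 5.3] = -11.2600000000000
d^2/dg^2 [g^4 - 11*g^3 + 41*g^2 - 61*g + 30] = 12*g^2 - 66*g + 82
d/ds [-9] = 0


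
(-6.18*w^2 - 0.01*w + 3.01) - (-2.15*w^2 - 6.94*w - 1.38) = -4.03*w^2 + 6.93*w + 4.39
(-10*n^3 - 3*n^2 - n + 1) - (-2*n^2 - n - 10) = -10*n^3 - n^2 + 11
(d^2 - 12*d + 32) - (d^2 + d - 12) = 44 - 13*d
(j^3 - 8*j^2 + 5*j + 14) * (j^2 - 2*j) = j^5 - 10*j^4 + 21*j^3 + 4*j^2 - 28*j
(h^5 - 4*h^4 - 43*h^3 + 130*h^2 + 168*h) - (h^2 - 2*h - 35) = h^5 - 4*h^4 - 43*h^3 + 129*h^2 + 170*h + 35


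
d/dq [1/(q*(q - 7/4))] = 4*(7 - 8*q)/(q^2*(16*q^2 - 56*q + 49))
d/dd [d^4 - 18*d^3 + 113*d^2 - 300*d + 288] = 4*d^3 - 54*d^2 + 226*d - 300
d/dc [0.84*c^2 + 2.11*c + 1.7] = 1.68*c + 2.11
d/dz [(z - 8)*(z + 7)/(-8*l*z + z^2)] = (-8*l*z^2 - 448*l + z^2 + 112*z)/(z^2*(64*l^2 - 16*l*z + z^2))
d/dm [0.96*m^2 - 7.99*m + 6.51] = 1.92*m - 7.99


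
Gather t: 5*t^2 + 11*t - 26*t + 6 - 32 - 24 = 5*t^2 - 15*t - 50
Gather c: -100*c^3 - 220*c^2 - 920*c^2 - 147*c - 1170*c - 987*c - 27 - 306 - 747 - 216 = -100*c^3 - 1140*c^2 - 2304*c - 1296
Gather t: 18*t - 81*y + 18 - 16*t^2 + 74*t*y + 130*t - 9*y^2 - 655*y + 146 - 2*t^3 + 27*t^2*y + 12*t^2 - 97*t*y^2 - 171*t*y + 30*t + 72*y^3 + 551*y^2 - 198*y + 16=-2*t^3 + t^2*(27*y - 4) + t*(-97*y^2 - 97*y + 178) + 72*y^3 + 542*y^2 - 934*y + 180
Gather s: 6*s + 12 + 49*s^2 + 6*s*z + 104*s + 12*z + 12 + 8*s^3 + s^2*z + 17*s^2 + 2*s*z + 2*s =8*s^3 + s^2*(z + 66) + s*(8*z + 112) + 12*z + 24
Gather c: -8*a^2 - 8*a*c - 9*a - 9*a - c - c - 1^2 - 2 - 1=-8*a^2 - 18*a + c*(-8*a - 2) - 4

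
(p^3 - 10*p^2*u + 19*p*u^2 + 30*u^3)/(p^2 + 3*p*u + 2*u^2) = (p^2 - 11*p*u + 30*u^2)/(p + 2*u)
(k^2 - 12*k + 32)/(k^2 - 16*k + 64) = (k - 4)/(k - 8)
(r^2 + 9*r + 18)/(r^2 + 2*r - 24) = (r + 3)/(r - 4)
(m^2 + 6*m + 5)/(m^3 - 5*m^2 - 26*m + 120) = (m + 1)/(m^2 - 10*m + 24)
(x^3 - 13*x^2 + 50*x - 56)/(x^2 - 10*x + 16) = (x^2 - 11*x + 28)/(x - 8)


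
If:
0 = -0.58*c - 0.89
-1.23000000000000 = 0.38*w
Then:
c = -1.53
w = -3.24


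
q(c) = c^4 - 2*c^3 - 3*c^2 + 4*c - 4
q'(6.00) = 616.00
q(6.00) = 776.00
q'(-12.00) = -7700.00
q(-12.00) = 23708.00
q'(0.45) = 0.45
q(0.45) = -2.95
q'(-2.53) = -84.00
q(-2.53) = 40.04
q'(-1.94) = -36.15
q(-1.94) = 5.72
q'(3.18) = 52.88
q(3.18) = 16.33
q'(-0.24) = 5.04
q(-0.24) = -5.10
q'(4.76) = 270.90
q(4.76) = 244.73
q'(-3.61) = -240.72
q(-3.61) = 206.39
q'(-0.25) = 5.06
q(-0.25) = -5.15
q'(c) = 4*c^3 - 6*c^2 - 6*c + 4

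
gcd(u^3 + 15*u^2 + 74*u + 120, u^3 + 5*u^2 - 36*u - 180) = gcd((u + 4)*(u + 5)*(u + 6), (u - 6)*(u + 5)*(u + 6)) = u^2 + 11*u + 30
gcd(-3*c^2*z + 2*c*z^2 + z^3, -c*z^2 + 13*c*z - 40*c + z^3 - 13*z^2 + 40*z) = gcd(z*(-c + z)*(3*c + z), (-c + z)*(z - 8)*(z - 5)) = -c + z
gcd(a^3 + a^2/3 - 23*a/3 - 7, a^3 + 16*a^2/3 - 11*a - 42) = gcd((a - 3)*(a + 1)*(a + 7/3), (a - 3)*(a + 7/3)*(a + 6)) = a^2 - 2*a/3 - 7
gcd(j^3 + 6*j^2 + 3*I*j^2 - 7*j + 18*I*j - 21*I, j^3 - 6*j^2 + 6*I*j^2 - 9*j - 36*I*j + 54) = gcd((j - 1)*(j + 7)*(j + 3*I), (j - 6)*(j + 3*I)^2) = j + 3*I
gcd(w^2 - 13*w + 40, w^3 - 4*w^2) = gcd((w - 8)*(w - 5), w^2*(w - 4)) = 1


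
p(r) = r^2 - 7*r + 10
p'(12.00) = 17.00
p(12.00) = 70.00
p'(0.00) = -7.00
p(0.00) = 10.00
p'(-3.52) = -14.04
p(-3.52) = 47.03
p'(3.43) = -0.14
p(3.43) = -2.25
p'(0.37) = -6.26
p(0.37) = 7.55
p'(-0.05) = -7.10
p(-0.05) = 10.35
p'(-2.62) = -12.24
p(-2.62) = 35.20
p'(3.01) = -0.98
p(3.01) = -2.01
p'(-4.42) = -15.84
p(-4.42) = 60.48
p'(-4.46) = -15.92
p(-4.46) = 61.11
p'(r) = 2*r - 7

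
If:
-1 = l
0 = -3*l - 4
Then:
No Solution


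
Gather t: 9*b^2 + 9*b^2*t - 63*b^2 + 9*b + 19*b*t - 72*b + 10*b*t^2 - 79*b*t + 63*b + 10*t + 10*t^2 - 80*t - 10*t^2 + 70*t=-54*b^2 + 10*b*t^2 + t*(9*b^2 - 60*b)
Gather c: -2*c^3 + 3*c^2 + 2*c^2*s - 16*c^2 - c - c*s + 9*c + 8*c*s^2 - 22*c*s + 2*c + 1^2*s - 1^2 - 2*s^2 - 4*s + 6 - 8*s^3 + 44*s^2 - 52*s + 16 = -2*c^3 + c^2*(2*s - 13) + c*(8*s^2 - 23*s + 10) - 8*s^3 + 42*s^2 - 55*s + 21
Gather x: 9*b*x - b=9*b*x - b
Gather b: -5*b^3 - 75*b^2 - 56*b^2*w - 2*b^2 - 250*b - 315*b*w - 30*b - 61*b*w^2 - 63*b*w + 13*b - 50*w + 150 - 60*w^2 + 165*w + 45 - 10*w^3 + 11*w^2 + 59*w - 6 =-5*b^3 + b^2*(-56*w - 77) + b*(-61*w^2 - 378*w - 267) - 10*w^3 - 49*w^2 + 174*w + 189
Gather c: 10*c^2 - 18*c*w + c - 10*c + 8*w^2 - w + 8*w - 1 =10*c^2 + c*(-18*w - 9) + 8*w^2 + 7*w - 1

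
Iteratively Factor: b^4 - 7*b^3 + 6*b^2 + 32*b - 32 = (b + 2)*(b^3 - 9*b^2 + 24*b - 16) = (b - 4)*(b + 2)*(b^2 - 5*b + 4) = (b - 4)*(b - 1)*(b + 2)*(b - 4)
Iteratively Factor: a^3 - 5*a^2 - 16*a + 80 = (a - 5)*(a^2 - 16) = (a - 5)*(a + 4)*(a - 4)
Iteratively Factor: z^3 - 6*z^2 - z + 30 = (z + 2)*(z^2 - 8*z + 15) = (z - 5)*(z + 2)*(z - 3)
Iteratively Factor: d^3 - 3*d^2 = (d)*(d^2 - 3*d) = d^2*(d - 3)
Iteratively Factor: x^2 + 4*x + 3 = (x + 1)*(x + 3)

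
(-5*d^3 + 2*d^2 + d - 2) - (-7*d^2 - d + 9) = -5*d^3 + 9*d^2 + 2*d - 11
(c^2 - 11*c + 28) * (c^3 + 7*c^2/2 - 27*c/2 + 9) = c^5 - 15*c^4/2 - 24*c^3 + 511*c^2/2 - 477*c + 252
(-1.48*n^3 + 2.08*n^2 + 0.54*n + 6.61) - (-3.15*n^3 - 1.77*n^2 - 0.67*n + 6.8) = 1.67*n^3 + 3.85*n^2 + 1.21*n - 0.19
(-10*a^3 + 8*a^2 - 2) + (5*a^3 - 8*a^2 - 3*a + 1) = -5*a^3 - 3*a - 1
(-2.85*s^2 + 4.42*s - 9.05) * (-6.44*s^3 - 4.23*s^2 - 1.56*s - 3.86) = 18.354*s^5 - 16.4093*s^4 + 44.0314*s^3 + 42.3873*s^2 - 2.9432*s + 34.933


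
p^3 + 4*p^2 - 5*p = p*(p - 1)*(p + 5)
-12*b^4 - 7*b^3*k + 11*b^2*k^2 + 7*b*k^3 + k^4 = (-b + k)*(b + k)*(3*b + k)*(4*b + k)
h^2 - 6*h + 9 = (h - 3)^2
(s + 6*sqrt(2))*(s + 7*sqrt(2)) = s^2 + 13*sqrt(2)*s + 84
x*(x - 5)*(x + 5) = x^3 - 25*x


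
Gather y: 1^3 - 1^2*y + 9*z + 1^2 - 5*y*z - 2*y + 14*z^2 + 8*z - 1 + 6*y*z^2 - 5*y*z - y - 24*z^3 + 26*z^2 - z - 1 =y*(6*z^2 - 10*z - 4) - 24*z^3 + 40*z^2 + 16*z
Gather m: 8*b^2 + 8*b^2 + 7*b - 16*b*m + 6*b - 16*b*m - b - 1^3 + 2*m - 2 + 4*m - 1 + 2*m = 16*b^2 + 12*b + m*(8 - 32*b) - 4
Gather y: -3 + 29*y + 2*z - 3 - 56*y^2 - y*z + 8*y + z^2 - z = -56*y^2 + y*(37 - z) + z^2 + z - 6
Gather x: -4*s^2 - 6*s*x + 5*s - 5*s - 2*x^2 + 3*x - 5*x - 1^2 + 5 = -4*s^2 - 2*x^2 + x*(-6*s - 2) + 4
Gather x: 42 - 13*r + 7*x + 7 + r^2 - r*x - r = r^2 - 14*r + x*(7 - r) + 49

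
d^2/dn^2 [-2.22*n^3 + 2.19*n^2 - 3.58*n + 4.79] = 4.38 - 13.32*n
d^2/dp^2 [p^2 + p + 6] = 2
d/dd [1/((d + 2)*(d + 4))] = 2*(-d - 3)/(d^4 + 12*d^3 + 52*d^2 + 96*d + 64)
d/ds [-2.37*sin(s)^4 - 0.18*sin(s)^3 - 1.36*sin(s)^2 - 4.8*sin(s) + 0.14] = (-9.83*sin(s) + 2.37*sin(3*s) + 0.27*cos(2*s) - 5.07)*cos(s)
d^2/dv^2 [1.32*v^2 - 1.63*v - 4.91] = 2.64000000000000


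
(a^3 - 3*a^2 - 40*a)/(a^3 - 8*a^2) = (a + 5)/a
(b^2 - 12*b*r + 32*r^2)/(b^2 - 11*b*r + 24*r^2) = (-b + 4*r)/(-b + 3*r)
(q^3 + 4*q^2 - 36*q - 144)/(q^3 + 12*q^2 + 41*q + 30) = (q^2 - 2*q - 24)/(q^2 + 6*q + 5)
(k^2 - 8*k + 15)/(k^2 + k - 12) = (k - 5)/(k + 4)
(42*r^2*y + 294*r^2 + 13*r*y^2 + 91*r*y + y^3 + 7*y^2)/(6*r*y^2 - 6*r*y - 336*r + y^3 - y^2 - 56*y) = (7*r + y)/(y - 8)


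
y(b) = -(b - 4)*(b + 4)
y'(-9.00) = 18.00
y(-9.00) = -65.00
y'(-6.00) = 12.00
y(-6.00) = -20.00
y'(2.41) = -4.82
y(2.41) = 10.19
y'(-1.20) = 2.40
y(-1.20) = 14.56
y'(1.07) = -2.14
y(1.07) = 14.86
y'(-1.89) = 3.78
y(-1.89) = 12.43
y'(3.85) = -7.70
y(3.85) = 1.18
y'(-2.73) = 5.46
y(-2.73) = 8.55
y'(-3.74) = 7.48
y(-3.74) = 2.01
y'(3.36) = -6.72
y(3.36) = 4.71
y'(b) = -2*b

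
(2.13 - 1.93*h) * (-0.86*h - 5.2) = 1.6598*h^2 + 8.2042*h - 11.076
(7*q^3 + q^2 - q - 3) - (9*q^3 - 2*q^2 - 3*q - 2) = -2*q^3 + 3*q^2 + 2*q - 1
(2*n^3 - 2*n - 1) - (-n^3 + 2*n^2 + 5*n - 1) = 3*n^3 - 2*n^2 - 7*n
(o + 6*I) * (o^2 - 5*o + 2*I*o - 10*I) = o^3 - 5*o^2 + 8*I*o^2 - 12*o - 40*I*o + 60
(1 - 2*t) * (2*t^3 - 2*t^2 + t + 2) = -4*t^4 + 6*t^3 - 4*t^2 - 3*t + 2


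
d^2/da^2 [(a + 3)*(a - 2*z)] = 2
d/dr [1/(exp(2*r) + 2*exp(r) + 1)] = -2*(exp(r) + 1)*exp(r)/(exp(2*r) + 2*exp(r) + 1)^2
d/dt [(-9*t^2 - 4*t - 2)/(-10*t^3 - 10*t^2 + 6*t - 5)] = 2*(-45*t^4 - 40*t^3 - 77*t^2 + 25*t + 16)/(100*t^6 + 200*t^5 - 20*t^4 - 20*t^3 + 136*t^2 - 60*t + 25)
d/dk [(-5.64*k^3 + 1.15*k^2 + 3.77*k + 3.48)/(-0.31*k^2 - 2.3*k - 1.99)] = (1.7484*k^4 + 25.944*k^3 + 32.1945*k^2 - 2.4194*k + 0.5017)/(0.0961*k^4 + 1.426*k^3 + 6.5238*k^2 + 9.154*k + 3.9601)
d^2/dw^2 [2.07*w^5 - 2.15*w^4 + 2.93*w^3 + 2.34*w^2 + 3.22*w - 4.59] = 41.4*w^3 - 25.8*w^2 + 17.58*w + 4.68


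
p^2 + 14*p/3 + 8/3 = (p + 2/3)*(p + 4)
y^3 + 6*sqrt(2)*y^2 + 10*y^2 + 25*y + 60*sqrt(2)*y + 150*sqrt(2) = (y + 5)^2*(y + 6*sqrt(2))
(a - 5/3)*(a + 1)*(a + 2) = a^3 + 4*a^2/3 - 3*a - 10/3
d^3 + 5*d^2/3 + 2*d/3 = d*(d + 2/3)*(d + 1)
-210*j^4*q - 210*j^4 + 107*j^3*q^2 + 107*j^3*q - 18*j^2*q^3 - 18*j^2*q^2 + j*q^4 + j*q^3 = (-7*j + q)*(-6*j + q)*(-5*j + q)*(j*q + j)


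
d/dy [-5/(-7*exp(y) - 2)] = -35*exp(y)/(7*exp(y) + 2)^2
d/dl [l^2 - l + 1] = 2*l - 1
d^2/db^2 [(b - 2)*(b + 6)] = 2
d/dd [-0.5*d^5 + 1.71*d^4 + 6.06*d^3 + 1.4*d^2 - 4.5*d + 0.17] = -2.5*d^4 + 6.84*d^3 + 18.18*d^2 + 2.8*d - 4.5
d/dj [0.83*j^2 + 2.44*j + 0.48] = 1.66*j + 2.44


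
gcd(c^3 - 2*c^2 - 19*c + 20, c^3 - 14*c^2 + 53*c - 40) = c^2 - 6*c + 5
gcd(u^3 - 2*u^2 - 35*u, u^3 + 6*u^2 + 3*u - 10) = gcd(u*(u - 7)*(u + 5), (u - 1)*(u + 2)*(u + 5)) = u + 5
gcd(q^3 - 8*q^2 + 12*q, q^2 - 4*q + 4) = q - 2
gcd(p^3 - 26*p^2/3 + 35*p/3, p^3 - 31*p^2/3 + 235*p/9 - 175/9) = p^2 - 26*p/3 + 35/3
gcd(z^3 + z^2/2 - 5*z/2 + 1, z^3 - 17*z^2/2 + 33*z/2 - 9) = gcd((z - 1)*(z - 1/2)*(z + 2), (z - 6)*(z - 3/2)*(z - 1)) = z - 1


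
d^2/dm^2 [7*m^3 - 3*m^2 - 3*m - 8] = 42*m - 6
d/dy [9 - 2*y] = -2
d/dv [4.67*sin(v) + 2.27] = 4.67*cos(v)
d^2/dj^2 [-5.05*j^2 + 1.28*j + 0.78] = -10.1000000000000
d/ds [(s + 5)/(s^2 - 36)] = (s^2 - 2*s*(s + 5) - 36)/(s^2 - 36)^2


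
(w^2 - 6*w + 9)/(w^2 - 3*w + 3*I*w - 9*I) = (w - 3)/(w + 3*I)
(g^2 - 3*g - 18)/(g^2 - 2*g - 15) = (g - 6)/(g - 5)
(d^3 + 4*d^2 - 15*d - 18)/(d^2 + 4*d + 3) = (d^2 + 3*d - 18)/(d + 3)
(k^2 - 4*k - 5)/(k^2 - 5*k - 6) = (k - 5)/(k - 6)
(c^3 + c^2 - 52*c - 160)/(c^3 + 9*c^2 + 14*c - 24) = (c^2 - 3*c - 40)/(c^2 + 5*c - 6)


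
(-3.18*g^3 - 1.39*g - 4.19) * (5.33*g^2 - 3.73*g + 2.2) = -16.9494*g^5 + 11.8614*g^4 - 14.4047*g^3 - 17.148*g^2 + 12.5707*g - 9.218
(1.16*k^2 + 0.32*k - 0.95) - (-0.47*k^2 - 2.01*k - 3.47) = 1.63*k^2 + 2.33*k + 2.52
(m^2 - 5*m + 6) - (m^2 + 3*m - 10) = 16 - 8*m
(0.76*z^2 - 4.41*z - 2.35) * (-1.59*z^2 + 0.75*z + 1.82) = -1.2084*z^4 + 7.5819*z^3 + 1.8122*z^2 - 9.7887*z - 4.277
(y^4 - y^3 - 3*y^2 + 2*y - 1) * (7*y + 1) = 7*y^5 - 6*y^4 - 22*y^3 + 11*y^2 - 5*y - 1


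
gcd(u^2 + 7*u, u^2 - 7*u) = u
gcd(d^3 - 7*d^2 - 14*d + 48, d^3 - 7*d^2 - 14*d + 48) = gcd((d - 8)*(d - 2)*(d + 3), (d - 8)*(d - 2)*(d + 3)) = d^3 - 7*d^2 - 14*d + 48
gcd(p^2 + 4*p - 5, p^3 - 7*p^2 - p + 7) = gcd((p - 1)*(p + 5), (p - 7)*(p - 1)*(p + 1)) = p - 1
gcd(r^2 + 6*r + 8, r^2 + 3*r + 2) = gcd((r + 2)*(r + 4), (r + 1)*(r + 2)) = r + 2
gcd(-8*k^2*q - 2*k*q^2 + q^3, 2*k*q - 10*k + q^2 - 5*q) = 2*k + q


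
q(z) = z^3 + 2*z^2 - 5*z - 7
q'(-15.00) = 610.00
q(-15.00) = -2857.00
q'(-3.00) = 10.00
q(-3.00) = -1.00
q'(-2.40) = 2.68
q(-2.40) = 2.70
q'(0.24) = -3.87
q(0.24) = -8.07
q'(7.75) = 206.19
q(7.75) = 539.86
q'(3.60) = 48.28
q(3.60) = 47.58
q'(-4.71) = 42.71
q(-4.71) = -43.57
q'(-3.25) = 13.69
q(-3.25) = -3.95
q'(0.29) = -3.59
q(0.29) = -8.26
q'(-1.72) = -3.00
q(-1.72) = 2.43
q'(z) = 3*z^2 + 4*z - 5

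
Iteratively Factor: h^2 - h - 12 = (h - 4)*(h + 3)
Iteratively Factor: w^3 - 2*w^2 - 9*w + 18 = (w - 3)*(w^2 + w - 6) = (w - 3)*(w + 3)*(w - 2)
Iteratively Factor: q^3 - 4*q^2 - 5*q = (q - 5)*(q^2 + q) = q*(q - 5)*(q + 1)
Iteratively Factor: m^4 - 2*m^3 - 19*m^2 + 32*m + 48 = (m - 4)*(m^3 + 2*m^2 - 11*m - 12) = (m - 4)*(m + 1)*(m^2 + m - 12) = (m - 4)*(m + 1)*(m + 4)*(m - 3)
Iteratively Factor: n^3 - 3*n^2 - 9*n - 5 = (n + 1)*(n^2 - 4*n - 5) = (n - 5)*(n + 1)*(n + 1)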